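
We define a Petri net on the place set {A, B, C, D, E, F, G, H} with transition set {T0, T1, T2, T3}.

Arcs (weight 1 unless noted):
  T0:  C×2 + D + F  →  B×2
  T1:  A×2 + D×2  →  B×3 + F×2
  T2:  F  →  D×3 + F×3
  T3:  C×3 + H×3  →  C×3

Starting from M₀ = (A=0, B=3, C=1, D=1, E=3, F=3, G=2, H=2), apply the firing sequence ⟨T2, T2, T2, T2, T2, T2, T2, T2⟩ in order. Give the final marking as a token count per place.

(A=0, B=3, C=1, D=25, E=3, F=19, G=2, H=2)

step 1: fire T2:  (A=0, B=3, C=1, D=1, E=3, F=3, G=2, H=2) → (A=0, B=3, C=1, D=4, E=3, F=5, G=2, H=2)
step 2: fire T2:  (A=0, B=3, C=1, D=4, E=3, F=5, G=2, H=2) → (A=0, B=3, C=1, D=7, E=3, F=7, G=2, H=2)
step 3: fire T2:  (A=0, B=3, C=1, D=7, E=3, F=7, G=2, H=2) → (A=0, B=3, C=1, D=10, E=3, F=9, G=2, H=2)
step 4: fire T2:  (A=0, B=3, C=1, D=10, E=3, F=9, G=2, H=2) → (A=0, B=3, C=1, D=13, E=3, F=11, G=2, H=2)
step 5: fire T2:  (A=0, B=3, C=1, D=13, E=3, F=11, G=2, H=2) → (A=0, B=3, C=1, D=16, E=3, F=13, G=2, H=2)
step 6: fire T2:  (A=0, B=3, C=1, D=16, E=3, F=13, G=2, H=2) → (A=0, B=3, C=1, D=19, E=3, F=15, G=2, H=2)
step 7: fire T2:  (A=0, B=3, C=1, D=19, E=3, F=15, G=2, H=2) → (A=0, B=3, C=1, D=22, E=3, F=17, G=2, H=2)
step 8: fire T2:  (A=0, B=3, C=1, D=22, E=3, F=17, G=2, H=2) → (A=0, B=3, C=1, D=25, E=3, F=19, G=2, H=2)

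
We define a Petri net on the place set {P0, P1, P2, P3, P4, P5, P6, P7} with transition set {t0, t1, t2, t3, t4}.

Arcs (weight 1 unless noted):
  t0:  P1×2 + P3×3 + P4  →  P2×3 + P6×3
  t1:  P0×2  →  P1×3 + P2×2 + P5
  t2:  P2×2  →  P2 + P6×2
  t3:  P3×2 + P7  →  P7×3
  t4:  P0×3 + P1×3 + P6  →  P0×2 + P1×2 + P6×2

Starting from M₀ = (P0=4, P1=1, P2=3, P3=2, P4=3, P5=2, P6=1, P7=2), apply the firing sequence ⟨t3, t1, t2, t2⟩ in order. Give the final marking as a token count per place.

step 1: fire t3:  (P0=4, P1=1, P2=3, P3=2, P4=3, P5=2, P6=1, P7=2) → (P0=4, P1=1, P2=3, P3=0, P4=3, P5=2, P6=1, P7=4)
step 2: fire t1:  (P0=4, P1=1, P2=3, P3=0, P4=3, P5=2, P6=1, P7=4) → (P0=2, P1=4, P2=5, P3=0, P4=3, P5=3, P6=1, P7=4)
step 3: fire t2:  (P0=2, P1=4, P2=5, P3=0, P4=3, P5=3, P6=1, P7=4) → (P0=2, P1=4, P2=4, P3=0, P4=3, P5=3, P6=3, P7=4)
step 4: fire t2:  (P0=2, P1=4, P2=4, P3=0, P4=3, P5=3, P6=3, P7=4) → (P0=2, P1=4, P2=3, P3=0, P4=3, P5=3, P6=5, P7=4)

(P0=2, P1=4, P2=3, P3=0, P4=3, P5=3, P6=5, P7=4)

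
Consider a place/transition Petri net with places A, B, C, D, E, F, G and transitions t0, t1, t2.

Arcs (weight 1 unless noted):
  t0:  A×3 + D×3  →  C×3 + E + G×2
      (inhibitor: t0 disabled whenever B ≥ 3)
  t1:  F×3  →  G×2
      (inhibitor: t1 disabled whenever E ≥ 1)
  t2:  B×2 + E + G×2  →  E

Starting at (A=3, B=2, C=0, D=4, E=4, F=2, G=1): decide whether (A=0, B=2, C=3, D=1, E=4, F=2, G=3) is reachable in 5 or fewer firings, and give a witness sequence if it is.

depth 0: 1 marking
depth 1: 2 markings reached so far
depth 2: 3 markings reached so far
depth 3: 3 markings reached so far
(frontier empty at depth 3; search complete)
target is not among the 3 markings reachable within 5 steps

NO — not reachable within 5 firings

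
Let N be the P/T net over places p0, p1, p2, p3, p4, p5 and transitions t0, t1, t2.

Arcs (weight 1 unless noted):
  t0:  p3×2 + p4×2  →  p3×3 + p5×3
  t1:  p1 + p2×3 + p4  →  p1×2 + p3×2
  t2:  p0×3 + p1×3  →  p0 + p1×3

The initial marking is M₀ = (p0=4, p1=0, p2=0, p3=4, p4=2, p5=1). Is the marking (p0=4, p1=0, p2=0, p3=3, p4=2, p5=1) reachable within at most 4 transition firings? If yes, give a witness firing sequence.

depth 0: 1 marking
depth 1: 2 markings reached so far
depth 2: 2 markings reached so far
(frontier empty at depth 2; search complete)
target is not among the 2 markings reachable within 4 steps

NO — not reachable within 4 firings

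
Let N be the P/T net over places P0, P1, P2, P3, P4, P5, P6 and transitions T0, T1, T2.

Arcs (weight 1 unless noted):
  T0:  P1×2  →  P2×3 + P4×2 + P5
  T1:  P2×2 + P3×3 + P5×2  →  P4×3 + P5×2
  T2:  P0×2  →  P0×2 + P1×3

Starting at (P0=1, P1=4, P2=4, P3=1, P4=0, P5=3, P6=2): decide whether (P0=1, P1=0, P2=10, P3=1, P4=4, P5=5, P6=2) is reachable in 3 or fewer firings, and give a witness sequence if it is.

YES — reachable via ⟨T0, T0⟩ (2 firings)

step 1: fire T0:  (P0=1, P1=4, P2=4, P3=1, P4=0, P5=3, P6=2) → (P0=1, P1=2, P2=7, P3=1, P4=2, P5=4, P6=2)
step 2: fire T0:  (P0=1, P1=2, P2=7, P3=1, P4=2, P5=4, P6=2) → (P0=1, P1=0, P2=10, P3=1, P4=4, P5=5, P6=2)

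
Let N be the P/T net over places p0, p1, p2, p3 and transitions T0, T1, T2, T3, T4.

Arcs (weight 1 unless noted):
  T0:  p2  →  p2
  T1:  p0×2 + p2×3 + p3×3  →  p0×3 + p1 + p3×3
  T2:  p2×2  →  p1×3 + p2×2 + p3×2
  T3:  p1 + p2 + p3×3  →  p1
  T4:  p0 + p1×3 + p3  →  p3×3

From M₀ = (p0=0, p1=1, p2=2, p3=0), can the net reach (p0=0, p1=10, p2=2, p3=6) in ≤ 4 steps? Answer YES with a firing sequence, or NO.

YES — reachable via ⟨T2, T2, T2⟩ (3 firings)

step 1: fire T2:  (p0=0, p1=1, p2=2, p3=0) → (p0=0, p1=4, p2=2, p3=2)
step 2: fire T2:  (p0=0, p1=4, p2=2, p3=2) → (p0=0, p1=7, p2=2, p3=4)
step 3: fire T2:  (p0=0, p1=7, p2=2, p3=4) → (p0=0, p1=10, p2=2, p3=6)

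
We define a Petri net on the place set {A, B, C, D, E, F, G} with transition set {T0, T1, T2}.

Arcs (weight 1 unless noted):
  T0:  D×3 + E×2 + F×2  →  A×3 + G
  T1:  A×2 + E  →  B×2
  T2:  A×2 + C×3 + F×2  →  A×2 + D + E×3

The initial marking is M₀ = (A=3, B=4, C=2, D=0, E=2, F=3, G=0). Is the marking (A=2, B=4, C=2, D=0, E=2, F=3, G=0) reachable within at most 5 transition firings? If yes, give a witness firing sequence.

NO — not reachable within 5 firings

depth 0: 1 marking
depth 1: 2 markings reached so far
depth 2: 2 markings reached so far
(frontier empty at depth 2; search complete)
target is not among the 2 markings reachable within 5 steps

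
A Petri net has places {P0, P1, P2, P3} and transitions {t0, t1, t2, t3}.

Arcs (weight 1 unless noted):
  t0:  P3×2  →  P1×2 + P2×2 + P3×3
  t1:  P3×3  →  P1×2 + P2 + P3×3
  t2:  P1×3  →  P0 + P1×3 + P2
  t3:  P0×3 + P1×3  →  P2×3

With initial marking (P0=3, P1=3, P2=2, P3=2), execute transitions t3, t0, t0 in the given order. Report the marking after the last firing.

(P0=0, P1=4, P2=9, P3=4)

step 1: fire t3:  (P0=3, P1=3, P2=2, P3=2) → (P0=0, P1=0, P2=5, P3=2)
step 2: fire t0:  (P0=0, P1=0, P2=5, P3=2) → (P0=0, P1=2, P2=7, P3=3)
step 3: fire t0:  (P0=0, P1=2, P2=7, P3=3) → (P0=0, P1=4, P2=9, P3=4)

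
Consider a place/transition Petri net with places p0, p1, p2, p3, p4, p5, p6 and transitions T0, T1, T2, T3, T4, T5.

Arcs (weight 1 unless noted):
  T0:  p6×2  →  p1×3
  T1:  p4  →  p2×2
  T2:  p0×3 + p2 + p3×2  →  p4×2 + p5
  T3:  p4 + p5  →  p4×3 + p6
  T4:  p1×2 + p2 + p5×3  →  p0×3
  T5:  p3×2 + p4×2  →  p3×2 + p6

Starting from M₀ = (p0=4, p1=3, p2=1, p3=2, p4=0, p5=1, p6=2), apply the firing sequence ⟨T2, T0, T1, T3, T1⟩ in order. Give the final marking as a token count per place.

step 1: fire T2:  (p0=4, p1=3, p2=1, p3=2, p4=0, p5=1, p6=2) → (p0=1, p1=3, p2=0, p3=0, p4=2, p5=2, p6=2)
step 2: fire T0:  (p0=1, p1=3, p2=0, p3=0, p4=2, p5=2, p6=2) → (p0=1, p1=6, p2=0, p3=0, p4=2, p5=2, p6=0)
step 3: fire T1:  (p0=1, p1=6, p2=0, p3=0, p4=2, p5=2, p6=0) → (p0=1, p1=6, p2=2, p3=0, p4=1, p5=2, p6=0)
step 4: fire T3:  (p0=1, p1=6, p2=2, p3=0, p4=1, p5=2, p6=0) → (p0=1, p1=6, p2=2, p3=0, p4=3, p5=1, p6=1)
step 5: fire T1:  (p0=1, p1=6, p2=2, p3=0, p4=3, p5=1, p6=1) → (p0=1, p1=6, p2=4, p3=0, p4=2, p5=1, p6=1)

(p0=1, p1=6, p2=4, p3=0, p4=2, p5=1, p6=1)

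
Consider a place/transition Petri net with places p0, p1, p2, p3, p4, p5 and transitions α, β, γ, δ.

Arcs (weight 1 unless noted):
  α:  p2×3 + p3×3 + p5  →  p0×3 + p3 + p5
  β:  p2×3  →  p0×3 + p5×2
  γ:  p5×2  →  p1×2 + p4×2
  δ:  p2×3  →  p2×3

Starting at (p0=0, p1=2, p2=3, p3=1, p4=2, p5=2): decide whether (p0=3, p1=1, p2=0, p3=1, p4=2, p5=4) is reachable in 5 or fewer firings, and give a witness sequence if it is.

NO — not reachable within 5 firings

depth 0: 1 marking
depth 1: 3 markings reached so far
depth 2: 4 markings reached so far
depth 3: 5 markings reached so far
depth 4: 5 markings reached so far
(frontier empty at depth 4; search complete)
target is not among the 5 markings reachable within 5 steps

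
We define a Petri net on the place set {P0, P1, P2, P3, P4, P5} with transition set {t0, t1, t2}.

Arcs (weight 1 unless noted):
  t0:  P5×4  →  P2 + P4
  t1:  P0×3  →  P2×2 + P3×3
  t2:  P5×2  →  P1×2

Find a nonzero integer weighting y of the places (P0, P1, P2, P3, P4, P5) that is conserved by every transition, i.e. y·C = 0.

Incidence matrix C (rows=places, cols=transitions):
       t0   t1   t2
   P0   0   -3    0
   P1   0    0    2
   P2   1    2    0
   P3   0    3    0
   P4   1    0    0
   P5  -4    0   -2

Candidate y = [1, 0, 0, 1, 0, 0]; check y·C column-wise:
  col t0: 1·0 + 0·1 + 1·0 + 0·1 + 0·-4 = 0
  col t1: 1·-3 + 0·2 + 1·3 = 0
  col t2: 1·0 + 0·2 + 1·0 + 0·-2 = 0

y = (P0:1, P1:0, P2:0, P3:1, P4:0, P5:0)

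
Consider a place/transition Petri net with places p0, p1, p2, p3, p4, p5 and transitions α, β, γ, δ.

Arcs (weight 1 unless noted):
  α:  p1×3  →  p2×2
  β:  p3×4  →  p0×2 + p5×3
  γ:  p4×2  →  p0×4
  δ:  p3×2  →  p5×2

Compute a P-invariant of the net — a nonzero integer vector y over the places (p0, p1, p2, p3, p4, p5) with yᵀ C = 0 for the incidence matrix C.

Incidence matrix C (rows=places, cols=transitions):
        α    β    γ    δ
   p0   0    2    4    0
   p1  -3    0    0    0
   p2   2    0    0    0
   p3   0   -4    0   -2
   p4   0    0   -2    0
   p5   0    3    0    2

Candidate y = [0, 2, 3, 0, 0, 0]; check y·C column-wise:
  col α: 2·-3 + 3·2 = 0
  col β: 0·2 + 2·0 + 3·0 + 0·-4 + 0·3 = 0
  col γ: 0·4 + 2·0 + 3·0 + 0·-2 = 0
  col δ: 2·0 + 3·0 + 0·-2 + 0·2 = 0

y = (p0:0, p1:2, p2:3, p3:0, p4:0, p5:0)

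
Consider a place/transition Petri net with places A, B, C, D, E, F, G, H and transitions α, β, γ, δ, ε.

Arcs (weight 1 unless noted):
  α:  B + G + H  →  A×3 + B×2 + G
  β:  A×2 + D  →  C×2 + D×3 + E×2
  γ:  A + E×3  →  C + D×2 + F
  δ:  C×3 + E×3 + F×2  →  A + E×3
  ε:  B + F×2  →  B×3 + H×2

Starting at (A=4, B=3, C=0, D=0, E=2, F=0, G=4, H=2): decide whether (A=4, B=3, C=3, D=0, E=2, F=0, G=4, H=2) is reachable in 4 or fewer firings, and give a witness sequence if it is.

depth 0: 1 marking
depth 1: 2 markings reached so far
depth 2: 3 markings reached so far
depth 3: 3 markings reached so far
(frontier empty at depth 3; search complete)
target is not among the 3 markings reachable within 4 steps

NO — not reachable within 4 firings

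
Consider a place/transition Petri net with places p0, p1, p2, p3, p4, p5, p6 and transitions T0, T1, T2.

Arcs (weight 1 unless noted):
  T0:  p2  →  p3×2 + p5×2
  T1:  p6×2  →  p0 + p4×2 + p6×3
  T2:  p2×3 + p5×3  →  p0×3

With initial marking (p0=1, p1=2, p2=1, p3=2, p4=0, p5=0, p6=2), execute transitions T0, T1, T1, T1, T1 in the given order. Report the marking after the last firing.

step 1: fire T0:  (p0=1, p1=2, p2=1, p3=2, p4=0, p5=0, p6=2) → (p0=1, p1=2, p2=0, p3=4, p4=0, p5=2, p6=2)
step 2: fire T1:  (p0=1, p1=2, p2=0, p3=4, p4=0, p5=2, p6=2) → (p0=2, p1=2, p2=0, p3=4, p4=2, p5=2, p6=3)
step 3: fire T1:  (p0=2, p1=2, p2=0, p3=4, p4=2, p5=2, p6=3) → (p0=3, p1=2, p2=0, p3=4, p4=4, p5=2, p6=4)
step 4: fire T1:  (p0=3, p1=2, p2=0, p3=4, p4=4, p5=2, p6=4) → (p0=4, p1=2, p2=0, p3=4, p4=6, p5=2, p6=5)
step 5: fire T1:  (p0=4, p1=2, p2=0, p3=4, p4=6, p5=2, p6=5) → (p0=5, p1=2, p2=0, p3=4, p4=8, p5=2, p6=6)

(p0=5, p1=2, p2=0, p3=4, p4=8, p5=2, p6=6)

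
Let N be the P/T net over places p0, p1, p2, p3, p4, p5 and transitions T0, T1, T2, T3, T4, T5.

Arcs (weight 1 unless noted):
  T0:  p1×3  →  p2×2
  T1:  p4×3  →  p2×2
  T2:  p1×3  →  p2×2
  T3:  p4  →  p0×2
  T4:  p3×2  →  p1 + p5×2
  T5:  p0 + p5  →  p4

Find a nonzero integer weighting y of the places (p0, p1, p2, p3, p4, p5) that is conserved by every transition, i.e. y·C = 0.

Incidence matrix C (rows=places, cols=transitions):
       T0   T1   T2   T3   T4   T5
   p0   0    0    0    2    0   -1
   p1  -3    0   -3    0    1    0
   p2   2    2    2    0    0    0
   p3   0    0    0    0   -2    0
   p4   0   -3    0   -1    0    1
   p5   0    0    0    0    2   -1

Candidate y = [1, 2, 3, 2, 2, 1]; check y·C column-wise:
  col T0: 1·0 + 2·-3 + 3·2 + 2·0 + 2·0 + 1·0 = 0
  col T1: 1·0 + 2·0 + 3·2 + 2·0 + 2·-3 + 1·0 = 0
  col T2: 1·0 + 2·-3 + 3·2 + 2·0 + 2·0 + 1·0 = 0
  col T3: 1·2 + 2·0 + 3·0 + 2·0 + 2·-1 + 1·0 = 0
  col T4: 1·0 + 2·1 + 3·0 + 2·-2 + 2·0 + 1·2 = 0
  col T5: 1·-1 + 2·0 + 3·0 + 2·0 + 2·1 + 1·-1 = 0

y = (p0:1, p1:2, p2:3, p3:2, p4:2, p5:1)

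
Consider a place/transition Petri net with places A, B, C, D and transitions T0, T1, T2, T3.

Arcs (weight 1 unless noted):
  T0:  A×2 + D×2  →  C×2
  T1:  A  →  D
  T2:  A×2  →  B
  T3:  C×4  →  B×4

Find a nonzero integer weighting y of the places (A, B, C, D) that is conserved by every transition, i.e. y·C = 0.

Incidence matrix C (rows=places, cols=transitions):
       T0   T1   T2   T3
    A  -2   -1   -2    0
    B   0    0    1    4
    C   2    0    0   -4
    D  -2    1    0    0

Candidate y = [1, 2, 2, 1]; check y·C column-wise:
  col T0: 1·-2 + 2·0 + 2·2 + 1·-2 = 0
  col T1: 1·-1 + 2·0 + 2·0 + 1·1 = 0
  col T2: 1·-2 + 2·1 + 2·0 + 1·0 = 0
  col T3: 1·0 + 2·4 + 2·-4 + 1·0 = 0

y = (A:1, B:2, C:2, D:1)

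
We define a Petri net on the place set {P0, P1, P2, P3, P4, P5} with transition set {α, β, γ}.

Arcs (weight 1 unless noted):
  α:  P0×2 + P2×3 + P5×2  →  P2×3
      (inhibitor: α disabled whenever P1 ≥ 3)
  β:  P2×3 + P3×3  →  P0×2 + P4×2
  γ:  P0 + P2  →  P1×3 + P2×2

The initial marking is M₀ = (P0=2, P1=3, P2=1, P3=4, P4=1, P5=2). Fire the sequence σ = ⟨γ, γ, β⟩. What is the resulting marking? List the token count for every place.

(P0=2, P1=9, P2=0, P3=1, P4=3, P5=2)

step 1: fire γ:  (P0=2, P1=3, P2=1, P3=4, P4=1, P5=2) → (P0=1, P1=6, P2=2, P3=4, P4=1, P5=2)
step 2: fire γ:  (P0=1, P1=6, P2=2, P3=4, P4=1, P5=2) → (P0=0, P1=9, P2=3, P3=4, P4=1, P5=2)
step 3: fire β:  (P0=0, P1=9, P2=3, P3=4, P4=1, P5=2) → (P0=2, P1=9, P2=0, P3=1, P4=3, P5=2)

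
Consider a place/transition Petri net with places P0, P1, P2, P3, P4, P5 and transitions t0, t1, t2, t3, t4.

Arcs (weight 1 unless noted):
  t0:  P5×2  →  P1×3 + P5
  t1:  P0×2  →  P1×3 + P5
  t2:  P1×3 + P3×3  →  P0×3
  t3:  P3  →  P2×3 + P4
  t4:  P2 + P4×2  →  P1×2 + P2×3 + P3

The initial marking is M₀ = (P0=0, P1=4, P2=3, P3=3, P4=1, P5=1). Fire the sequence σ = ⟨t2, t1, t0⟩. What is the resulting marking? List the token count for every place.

step 1: fire t2:  (P0=0, P1=4, P2=3, P3=3, P4=1, P5=1) → (P0=3, P1=1, P2=3, P3=0, P4=1, P5=1)
step 2: fire t1:  (P0=3, P1=1, P2=3, P3=0, P4=1, P5=1) → (P0=1, P1=4, P2=3, P3=0, P4=1, P5=2)
step 3: fire t0:  (P0=1, P1=4, P2=3, P3=0, P4=1, P5=2) → (P0=1, P1=7, P2=3, P3=0, P4=1, P5=1)

(P0=1, P1=7, P2=3, P3=0, P4=1, P5=1)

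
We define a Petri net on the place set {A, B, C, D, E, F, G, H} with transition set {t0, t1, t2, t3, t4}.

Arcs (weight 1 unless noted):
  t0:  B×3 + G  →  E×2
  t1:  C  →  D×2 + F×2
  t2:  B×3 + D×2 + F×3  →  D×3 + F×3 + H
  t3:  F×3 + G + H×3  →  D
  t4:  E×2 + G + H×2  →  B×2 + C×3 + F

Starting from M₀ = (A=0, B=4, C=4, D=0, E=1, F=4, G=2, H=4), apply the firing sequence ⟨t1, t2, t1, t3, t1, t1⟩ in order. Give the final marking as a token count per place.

step 1: fire t1:  (A=0, B=4, C=4, D=0, E=1, F=4, G=2, H=4) → (A=0, B=4, C=3, D=2, E=1, F=6, G=2, H=4)
step 2: fire t2:  (A=0, B=4, C=3, D=2, E=1, F=6, G=2, H=4) → (A=0, B=1, C=3, D=3, E=1, F=6, G=2, H=5)
step 3: fire t1:  (A=0, B=1, C=3, D=3, E=1, F=6, G=2, H=5) → (A=0, B=1, C=2, D=5, E=1, F=8, G=2, H=5)
step 4: fire t3:  (A=0, B=1, C=2, D=5, E=1, F=8, G=2, H=5) → (A=0, B=1, C=2, D=6, E=1, F=5, G=1, H=2)
step 5: fire t1:  (A=0, B=1, C=2, D=6, E=1, F=5, G=1, H=2) → (A=0, B=1, C=1, D=8, E=1, F=7, G=1, H=2)
step 6: fire t1:  (A=0, B=1, C=1, D=8, E=1, F=7, G=1, H=2) → (A=0, B=1, C=0, D=10, E=1, F=9, G=1, H=2)

(A=0, B=1, C=0, D=10, E=1, F=9, G=1, H=2)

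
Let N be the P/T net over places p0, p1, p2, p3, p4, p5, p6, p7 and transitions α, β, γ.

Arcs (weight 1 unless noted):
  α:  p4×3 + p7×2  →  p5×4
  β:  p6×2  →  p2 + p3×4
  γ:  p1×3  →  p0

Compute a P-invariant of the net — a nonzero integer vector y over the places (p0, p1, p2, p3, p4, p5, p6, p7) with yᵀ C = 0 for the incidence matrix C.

Incidence matrix C (rows=places, cols=transitions):
        α    β    γ
   p0   0    0    1
   p1   0    0   -3
   p2   0    1    0
   p3   0    4    0
   p4  -3    0    0
   p5   4    0    0
   p6   0   -2    0
   p7  -2    0    0

Candidate y = [3, 1, 0, 0, 0, 0, 0, 0]; check y·C column-wise:
  col α: 3·0 + 1·0 + 0·-3 + 0·4 + 0·-2 = 0
  col β: 3·0 + 1·0 + 0·1 + 0·4 + 0·-2 = 0
  col γ: 3·1 + 1·-3 = 0

y = (p0:3, p1:1, p2:0, p3:0, p4:0, p5:0, p6:0, p7:0)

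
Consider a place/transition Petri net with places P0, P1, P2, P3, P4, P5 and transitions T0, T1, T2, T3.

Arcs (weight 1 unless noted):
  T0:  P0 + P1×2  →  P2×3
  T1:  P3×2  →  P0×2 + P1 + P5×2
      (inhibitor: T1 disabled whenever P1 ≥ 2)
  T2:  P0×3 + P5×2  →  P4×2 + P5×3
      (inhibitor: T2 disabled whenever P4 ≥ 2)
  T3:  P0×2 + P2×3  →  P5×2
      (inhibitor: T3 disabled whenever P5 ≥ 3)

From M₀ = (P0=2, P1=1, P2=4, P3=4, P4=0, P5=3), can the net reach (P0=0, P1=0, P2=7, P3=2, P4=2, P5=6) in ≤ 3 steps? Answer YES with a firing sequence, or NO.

YES — reachable via ⟨T1, T0, T2⟩ (3 firings)

step 1: fire T1:  (P0=2, P1=1, P2=4, P3=4, P4=0, P5=3) → (P0=4, P1=2, P2=4, P3=2, P4=0, P5=5)
step 2: fire T0:  (P0=4, P1=2, P2=4, P3=2, P4=0, P5=5) → (P0=3, P1=0, P2=7, P3=2, P4=0, P5=5)
step 3: fire T2:  (P0=3, P1=0, P2=7, P3=2, P4=0, P5=5) → (P0=0, P1=0, P2=7, P3=2, P4=2, P5=6)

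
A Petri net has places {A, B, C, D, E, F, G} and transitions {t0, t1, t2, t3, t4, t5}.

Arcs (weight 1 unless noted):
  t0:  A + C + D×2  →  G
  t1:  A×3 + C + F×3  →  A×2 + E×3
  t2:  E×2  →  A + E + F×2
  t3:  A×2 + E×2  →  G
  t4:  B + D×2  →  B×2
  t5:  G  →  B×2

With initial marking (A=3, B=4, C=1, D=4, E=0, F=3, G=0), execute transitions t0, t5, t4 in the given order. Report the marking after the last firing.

step 1: fire t0:  (A=3, B=4, C=1, D=4, E=0, F=3, G=0) → (A=2, B=4, C=0, D=2, E=0, F=3, G=1)
step 2: fire t5:  (A=2, B=4, C=0, D=2, E=0, F=3, G=1) → (A=2, B=6, C=0, D=2, E=0, F=3, G=0)
step 3: fire t4:  (A=2, B=6, C=0, D=2, E=0, F=3, G=0) → (A=2, B=7, C=0, D=0, E=0, F=3, G=0)

(A=2, B=7, C=0, D=0, E=0, F=3, G=0)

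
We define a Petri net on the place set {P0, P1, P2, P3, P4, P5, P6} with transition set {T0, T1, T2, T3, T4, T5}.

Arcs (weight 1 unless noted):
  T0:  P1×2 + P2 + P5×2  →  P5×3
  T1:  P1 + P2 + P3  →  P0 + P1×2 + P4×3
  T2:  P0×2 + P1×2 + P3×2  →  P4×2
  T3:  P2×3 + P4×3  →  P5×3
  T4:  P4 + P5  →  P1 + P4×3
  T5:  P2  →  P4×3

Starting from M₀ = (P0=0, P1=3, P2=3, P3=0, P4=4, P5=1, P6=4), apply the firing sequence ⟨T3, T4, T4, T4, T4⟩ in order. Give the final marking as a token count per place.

(P0=0, P1=7, P2=0, P3=0, P4=9, P5=0, P6=4)

step 1: fire T3:  (P0=0, P1=3, P2=3, P3=0, P4=4, P5=1, P6=4) → (P0=0, P1=3, P2=0, P3=0, P4=1, P5=4, P6=4)
step 2: fire T4:  (P0=0, P1=3, P2=0, P3=0, P4=1, P5=4, P6=4) → (P0=0, P1=4, P2=0, P3=0, P4=3, P5=3, P6=4)
step 3: fire T4:  (P0=0, P1=4, P2=0, P3=0, P4=3, P5=3, P6=4) → (P0=0, P1=5, P2=0, P3=0, P4=5, P5=2, P6=4)
step 4: fire T4:  (P0=0, P1=5, P2=0, P3=0, P4=5, P5=2, P6=4) → (P0=0, P1=6, P2=0, P3=0, P4=7, P5=1, P6=4)
step 5: fire T4:  (P0=0, P1=6, P2=0, P3=0, P4=7, P5=1, P6=4) → (P0=0, P1=7, P2=0, P3=0, P4=9, P5=0, P6=4)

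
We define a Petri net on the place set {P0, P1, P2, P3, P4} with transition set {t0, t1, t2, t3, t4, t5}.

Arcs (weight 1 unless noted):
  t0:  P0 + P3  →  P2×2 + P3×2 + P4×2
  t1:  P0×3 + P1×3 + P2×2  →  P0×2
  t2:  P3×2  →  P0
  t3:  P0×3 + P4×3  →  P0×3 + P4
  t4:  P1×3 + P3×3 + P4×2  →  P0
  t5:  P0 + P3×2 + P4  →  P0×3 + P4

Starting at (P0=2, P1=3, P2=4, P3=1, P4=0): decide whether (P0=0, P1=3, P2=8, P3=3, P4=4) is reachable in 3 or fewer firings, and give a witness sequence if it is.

YES — reachable via ⟨t0, t0⟩ (2 firings)

step 1: fire t0:  (P0=2, P1=3, P2=4, P3=1, P4=0) → (P0=1, P1=3, P2=6, P3=2, P4=2)
step 2: fire t0:  (P0=1, P1=3, P2=6, P3=2, P4=2) → (P0=0, P1=3, P2=8, P3=3, P4=4)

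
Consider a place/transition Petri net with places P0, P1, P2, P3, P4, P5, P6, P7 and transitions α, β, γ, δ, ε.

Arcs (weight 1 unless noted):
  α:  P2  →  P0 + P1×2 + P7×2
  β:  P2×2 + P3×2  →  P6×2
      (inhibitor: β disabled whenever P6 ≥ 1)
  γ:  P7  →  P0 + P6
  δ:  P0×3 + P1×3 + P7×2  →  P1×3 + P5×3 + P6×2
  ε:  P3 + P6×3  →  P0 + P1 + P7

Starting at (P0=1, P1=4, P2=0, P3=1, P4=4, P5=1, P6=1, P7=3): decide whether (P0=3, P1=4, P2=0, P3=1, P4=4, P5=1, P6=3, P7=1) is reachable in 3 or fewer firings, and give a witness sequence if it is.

YES — reachable via ⟨γ, γ⟩ (2 firings)

step 1: fire γ:  (P0=1, P1=4, P2=0, P3=1, P4=4, P5=1, P6=1, P7=3) → (P0=2, P1=4, P2=0, P3=1, P4=4, P5=1, P6=2, P7=2)
step 2: fire γ:  (P0=2, P1=4, P2=0, P3=1, P4=4, P5=1, P6=2, P7=2) → (P0=3, P1=4, P2=0, P3=1, P4=4, P5=1, P6=3, P7=1)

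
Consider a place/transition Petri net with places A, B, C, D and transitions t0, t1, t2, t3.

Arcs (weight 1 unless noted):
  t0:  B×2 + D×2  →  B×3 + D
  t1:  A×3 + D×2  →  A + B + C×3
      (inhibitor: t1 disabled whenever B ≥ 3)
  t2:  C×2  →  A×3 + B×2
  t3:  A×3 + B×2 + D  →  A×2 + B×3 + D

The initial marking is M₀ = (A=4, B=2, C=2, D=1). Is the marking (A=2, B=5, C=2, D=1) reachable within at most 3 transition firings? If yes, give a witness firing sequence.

depth 0: 1 marking
depth 1: 3 markings reached so far
depth 2: 5 markings reached so far
depth 3: 6 markings reached so far
target is not among the 6 markings reachable within 3 steps

NO — not reachable within 3 firings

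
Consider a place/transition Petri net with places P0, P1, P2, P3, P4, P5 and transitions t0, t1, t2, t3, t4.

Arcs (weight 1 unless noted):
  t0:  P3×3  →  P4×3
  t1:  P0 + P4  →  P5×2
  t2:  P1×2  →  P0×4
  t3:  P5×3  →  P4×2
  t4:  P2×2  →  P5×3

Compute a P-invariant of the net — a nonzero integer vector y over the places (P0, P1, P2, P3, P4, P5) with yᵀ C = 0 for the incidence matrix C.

Incidence matrix C (rows=places, cols=transitions):
       t0   t1   t2   t3   t4
   P0   0   -1    4    0    0
   P1   0    0   -2    0    0
   P2   0    0    0    0   -2
   P3  -3    0    0    0    0
   P4   3   -1    0    2    0
   P5   0    2    0   -3    3

Candidate y = [1, 2, 3, 3, 3, 2]; check y·C column-wise:
  col t0: 1·0 + 2·0 + 3·0 + 3·-3 + 3·3 + 2·0 = 0
  col t1: 1·-1 + 2·0 + 3·0 + 3·0 + 3·-1 + 2·2 = 0
  col t2: 1·4 + 2·-2 + 3·0 + 3·0 + 3·0 + 2·0 = 0
  col t3: 1·0 + 2·0 + 3·0 + 3·0 + 3·2 + 2·-3 = 0
  col t4: 1·0 + 2·0 + 3·-2 + 3·0 + 3·0 + 2·3 = 0

y = (P0:1, P1:2, P2:3, P3:3, P4:3, P5:2)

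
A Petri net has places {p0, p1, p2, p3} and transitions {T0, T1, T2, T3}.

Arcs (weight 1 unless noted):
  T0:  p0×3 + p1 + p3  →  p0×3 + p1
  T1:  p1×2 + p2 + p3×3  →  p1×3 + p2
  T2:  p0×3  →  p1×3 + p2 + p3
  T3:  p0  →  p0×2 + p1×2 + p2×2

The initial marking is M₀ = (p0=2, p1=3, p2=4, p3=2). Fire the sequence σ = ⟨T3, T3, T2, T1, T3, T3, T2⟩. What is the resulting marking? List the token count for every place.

(p0=0, p1=18, p2=14, p3=1)

step 1: fire T3:  (p0=2, p1=3, p2=4, p3=2) → (p0=3, p1=5, p2=6, p3=2)
step 2: fire T3:  (p0=3, p1=5, p2=6, p3=2) → (p0=4, p1=7, p2=8, p3=2)
step 3: fire T2:  (p0=4, p1=7, p2=8, p3=2) → (p0=1, p1=10, p2=9, p3=3)
step 4: fire T1:  (p0=1, p1=10, p2=9, p3=3) → (p0=1, p1=11, p2=9, p3=0)
step 5: fire T3:  (p0=1, p1=11, p2=9, p3=0) → (p0=2, p1=13, p2=11, p3=0)
step 6: fire T3:  (p0=2, p1=13, p2=11, p3=0) → (p0=3, p1=15, p2=13, p3=0)
step 7: fire T2:  (p0=3, p1=15, p2=13, p3=0) → (p0=0, p1=18, p2=14, p3=1)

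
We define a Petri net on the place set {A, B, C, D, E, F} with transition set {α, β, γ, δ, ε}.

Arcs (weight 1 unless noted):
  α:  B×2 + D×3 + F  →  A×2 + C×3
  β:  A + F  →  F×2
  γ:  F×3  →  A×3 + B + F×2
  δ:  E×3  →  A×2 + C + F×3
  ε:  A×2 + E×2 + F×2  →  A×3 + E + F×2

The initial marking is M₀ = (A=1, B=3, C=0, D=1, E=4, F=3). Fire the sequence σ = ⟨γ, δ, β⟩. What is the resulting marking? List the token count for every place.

(A=5, B=4, C=1, D=1, E=1, F=6)

step 1: fire γ:  (A=1, B=3, C=0, D=1, E=4, F=3) → (A=4, B=4, C=0, D=1, E=4, F=2)
step 2: fire δ:  (A=4, B=4, C=0, D=1, E=4, F=2) → (A=6, B=4, C=1, D=1, E=1, F=5)
step 3: fire β:  (A=6, B=4, C=1, D=1, E=1, F=5) → (A=5, B=4, C=1, D=1, E=1, F=6)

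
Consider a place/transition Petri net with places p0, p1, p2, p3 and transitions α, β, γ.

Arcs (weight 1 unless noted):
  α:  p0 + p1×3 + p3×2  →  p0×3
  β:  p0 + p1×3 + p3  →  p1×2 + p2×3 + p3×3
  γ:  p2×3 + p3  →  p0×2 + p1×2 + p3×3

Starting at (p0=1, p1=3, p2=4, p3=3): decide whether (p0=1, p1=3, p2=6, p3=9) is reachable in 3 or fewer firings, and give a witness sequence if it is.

depth 0: 1 marking
depth 1: 4 markings reached so far
depth 2: 6 markings reached so far
depth 3: 9 markings reached so far
target is not among the 9 markings reachable within 3 steps

NO — not reachable within 3 firings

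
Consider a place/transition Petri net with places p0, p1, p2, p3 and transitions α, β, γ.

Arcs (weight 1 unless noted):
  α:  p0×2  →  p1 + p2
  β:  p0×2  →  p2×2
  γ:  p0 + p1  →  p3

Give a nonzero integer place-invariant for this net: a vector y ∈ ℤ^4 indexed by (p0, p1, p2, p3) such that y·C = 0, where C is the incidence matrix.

Incidence matrix C (rows=places, cols=transitions):
        α    β    γ
   p0  -2   -2   -1
   p1   1    0   -1
   p2   1    2    0
   p3   0    0    1

Candidate y = [1, 1, 1, 2]; check y·C column-wise:
  col α: 1·-2 + 1·1 + 1·1 + 2·0 = 0
  col β: 1·-2 + 1·0 + 1·2 + 2·0 = 0
  col γ: 1·-1 + 1·-1 + 1·0 + 2·1 = 0

y = (p0:1, p1:1, p2:1, p3:2)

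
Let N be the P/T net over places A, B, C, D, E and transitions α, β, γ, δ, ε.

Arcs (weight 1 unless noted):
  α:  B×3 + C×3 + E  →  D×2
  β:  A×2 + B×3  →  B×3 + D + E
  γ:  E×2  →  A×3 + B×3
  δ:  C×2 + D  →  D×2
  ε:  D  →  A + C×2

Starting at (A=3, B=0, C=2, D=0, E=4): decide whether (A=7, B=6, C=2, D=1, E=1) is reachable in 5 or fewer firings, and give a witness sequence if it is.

step 1: fire γ:  (A=3, B=0, C=2, D=0, E=4) → (A=6, B=3, C=2, D=0, E=2)
step 2: fire β:  (A=6, B=3, C=2, D=0, E=2) → (A=4, B=3, C=2, D=1, E=3)
step 3: fire γ:  (A=4, B=3, C=2, D=1, E=3) → (A=7, B=6, C=2, D=1, E=1)

YES — reachable via ⟨γ, β, γ⟩ (3 firings)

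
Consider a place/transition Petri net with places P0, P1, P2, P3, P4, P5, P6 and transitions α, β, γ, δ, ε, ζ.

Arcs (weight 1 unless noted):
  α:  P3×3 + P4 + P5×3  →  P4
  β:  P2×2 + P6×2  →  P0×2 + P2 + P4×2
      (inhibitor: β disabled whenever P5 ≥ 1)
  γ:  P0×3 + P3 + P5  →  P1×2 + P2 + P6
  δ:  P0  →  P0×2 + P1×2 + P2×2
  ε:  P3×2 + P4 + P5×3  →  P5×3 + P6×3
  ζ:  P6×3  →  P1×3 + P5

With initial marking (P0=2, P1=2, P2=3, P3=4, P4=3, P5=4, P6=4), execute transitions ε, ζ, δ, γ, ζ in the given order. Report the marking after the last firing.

(P0=0, P1=12, P2=6, P3=1, P4=2, P5=5, P6=2)

step 1: fire ε:  (P0=2, P1=2, P2=3, P3=4, P4=3, P5=4, P6=4) → (P0=2, P1=2, P2=3, P3=2, P4=2, P5=4, P6=7)
step 2: fire ζ:  (P0=2, P1=2, P2=3, P3=2, P4=2, P5=4, P6=7) → (P0=2, P1=5, P2=3, P3=2, P4=2, P5=5, P6=4)
step 3: fire δ:  (P0=2, P1=5, P2=3, P3=2, P4=2, P5=5, P6=4) → (P0=3, P1=7, P2=5, P3=2, P4=2, P5=5, P6=4)
step 4: fire γ:  (P0=3, P1=7, P2=5, P3=2, P4=2, P5=5, P6=4) → (P0=0, P1=9, P2=6, P3=1, P4=2, P5=4, P6=5)
step 5: fire ζ:  (P0=0, P1=9, P2=6, P3=1, P4=2, P5=4, P6=5) → (P0=0, P1=12, P2=6, P3=1, P4=2, P5=5, P6=2)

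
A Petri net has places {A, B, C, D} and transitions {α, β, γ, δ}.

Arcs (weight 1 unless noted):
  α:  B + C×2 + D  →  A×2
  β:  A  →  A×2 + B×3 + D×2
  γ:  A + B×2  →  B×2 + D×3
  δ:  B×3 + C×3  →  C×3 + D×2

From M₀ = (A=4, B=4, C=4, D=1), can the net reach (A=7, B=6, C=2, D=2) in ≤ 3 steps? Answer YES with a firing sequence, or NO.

step 1: fire α:  (A=4, B=4, C=4, D=1) → (A=6, B=3, C=2, D=0)
step 2: fire β:  (A=6, B=3, C=2, D=0) → (A=7, B=6, C=2, D=2)

YES — reachable via ⟨α, β⟩ (2 firings)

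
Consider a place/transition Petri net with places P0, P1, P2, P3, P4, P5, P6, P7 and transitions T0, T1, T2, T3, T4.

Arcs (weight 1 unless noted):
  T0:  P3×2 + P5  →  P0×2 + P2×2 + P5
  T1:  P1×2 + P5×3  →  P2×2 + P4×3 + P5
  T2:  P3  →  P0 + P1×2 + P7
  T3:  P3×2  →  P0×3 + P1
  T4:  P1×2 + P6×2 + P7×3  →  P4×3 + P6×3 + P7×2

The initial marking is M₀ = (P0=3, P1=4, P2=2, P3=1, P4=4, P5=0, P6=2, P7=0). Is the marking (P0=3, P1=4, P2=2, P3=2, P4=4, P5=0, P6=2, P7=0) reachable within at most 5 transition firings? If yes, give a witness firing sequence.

depth 0: 1 marking
depth 1: 2 markings reached so far
depth 2: 2 markings reached so far
(frontier empty at depth 2; search complete)
target is not among the 2 markings reachable within 5 steps

NO — not reachable within 5 firings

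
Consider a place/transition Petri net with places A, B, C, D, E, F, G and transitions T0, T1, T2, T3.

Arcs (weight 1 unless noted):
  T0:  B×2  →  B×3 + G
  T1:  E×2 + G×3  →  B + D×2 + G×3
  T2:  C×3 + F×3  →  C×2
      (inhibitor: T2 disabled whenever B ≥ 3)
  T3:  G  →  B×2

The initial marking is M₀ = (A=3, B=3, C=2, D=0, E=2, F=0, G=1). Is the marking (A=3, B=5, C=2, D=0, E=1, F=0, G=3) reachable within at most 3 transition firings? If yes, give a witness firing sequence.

depth 0: 1 marking
depth 1: 3 markings reached so far
depth 2: 5 markings reached so far
depth 3: 9 markings reached so far
target is not among the 9 markings reachable within 3 steps

NO — not reachable within 3 firings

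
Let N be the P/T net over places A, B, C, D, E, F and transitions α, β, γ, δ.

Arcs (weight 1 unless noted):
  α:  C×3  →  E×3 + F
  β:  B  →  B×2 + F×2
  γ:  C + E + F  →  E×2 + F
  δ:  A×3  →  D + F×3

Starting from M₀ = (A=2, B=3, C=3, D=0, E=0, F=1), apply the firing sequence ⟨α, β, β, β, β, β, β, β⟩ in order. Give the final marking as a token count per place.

(A=2, B=10, C=0, D=0, E=3, F=16)

step 1: fire α:  (A=2, B=3, C=3, D=0, E=0, F=1) → (A=2, B=3, C=0, D=0, E=3, F=2)
step 2: fire β:  (A=2, B=3, C=0, D=0, E=3, F=2) → (A=2, B=4, C=0, D=0, E=3, F=4)
step 3: fire β:  (A=2, B=4, C=0, D=0, E=3, F=4) → (A=2, B=5, C=0, D=0, E=3, F=6)
step 4: fire β:  (A=2, B=5, C=0, D=0, E=3, F=6) → (A=2, B=6, C=0, D=0, E=3, F=8)
step 5: fire β:  (A=2, B=6, C=0, D=0, E=3, F=8) → (A=2, B=7, C=0, D=0, E=3, F=10)
step 6: fire β:  (A=2, B=7, C=0, D=0, E=3, F=10) → (A=2, B=8, C=0, D=0, E=3, F=12)
step 7: fire β:  (A=2, B=8, C=0, D=0, E=3, F=12) → (A=2, B=9, C=0, D=0, E=3, F=14)
step 8: fire β:  (A=2, B=9, C=0, D=0, E=3, F=14) → (A=2, B=10, C=0, D=0, E=3, F=16)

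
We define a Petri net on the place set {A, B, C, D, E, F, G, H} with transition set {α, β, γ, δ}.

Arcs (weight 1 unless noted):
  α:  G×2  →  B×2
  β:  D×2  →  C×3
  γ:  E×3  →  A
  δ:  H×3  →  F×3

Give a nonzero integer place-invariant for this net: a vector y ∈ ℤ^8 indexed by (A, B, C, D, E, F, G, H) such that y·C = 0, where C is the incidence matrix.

y = (A:0, B:0, C:2, D:3, E:0, F:0, G:0, H:0)

Incidence matrix C (rows=places, cols=transitions):
        α    β    γ    δ
    A   0    0    1    0
    B   2    0    0    0
    C   0    3    0    0
    D   0   -2    0    0
    E   0    0   -3    0
    F   0    0    0    3
    G  -2    0    0    0
    H   0    0    0   -3

Candidate y = [0, 0, 2, 3, 0, 0, 0, 0]; check y·C column-wise:
  col α: 0·2 + 2·0 + 3·0 + 0·-2 = 0
  col β: 2·3 + 3·-2 = 0
  col γ: 0·1 + 2·0 + 3·0 + 0·-3 = 0
  col δ: 2·0 + 3·0 + 0·3 + 0·-3 = 0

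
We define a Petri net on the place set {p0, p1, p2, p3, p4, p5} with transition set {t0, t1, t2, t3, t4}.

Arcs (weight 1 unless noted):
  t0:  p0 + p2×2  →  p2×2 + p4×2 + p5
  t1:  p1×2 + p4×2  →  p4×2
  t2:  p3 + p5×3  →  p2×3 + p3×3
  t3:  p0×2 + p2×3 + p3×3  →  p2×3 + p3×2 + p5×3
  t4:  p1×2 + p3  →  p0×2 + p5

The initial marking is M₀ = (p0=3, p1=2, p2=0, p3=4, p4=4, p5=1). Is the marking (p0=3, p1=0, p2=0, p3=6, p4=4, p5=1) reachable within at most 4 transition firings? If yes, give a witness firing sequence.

depth 0: 1 marking
depth 1: 3 markings reached so far
depth 2: 3 markings reached so far
(frontier empty at depth 2; search complete)
target is not among the 3 markings reachable within 4 steps

NO — not reachable within 4 firings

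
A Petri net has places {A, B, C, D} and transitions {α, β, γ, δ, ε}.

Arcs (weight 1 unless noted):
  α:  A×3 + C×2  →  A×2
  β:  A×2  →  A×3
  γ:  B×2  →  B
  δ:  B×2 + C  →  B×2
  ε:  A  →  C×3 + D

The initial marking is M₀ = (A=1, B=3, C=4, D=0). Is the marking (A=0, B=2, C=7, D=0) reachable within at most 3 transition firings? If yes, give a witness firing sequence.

depth 0: 1 marking
depth 1: 4 markings reached so far
depth 2: 9 markings reached so far
depth 3: 15 markings reached so far
target is not among the 15 markings reachable within 3 steps

NO — not reachable within 3 firings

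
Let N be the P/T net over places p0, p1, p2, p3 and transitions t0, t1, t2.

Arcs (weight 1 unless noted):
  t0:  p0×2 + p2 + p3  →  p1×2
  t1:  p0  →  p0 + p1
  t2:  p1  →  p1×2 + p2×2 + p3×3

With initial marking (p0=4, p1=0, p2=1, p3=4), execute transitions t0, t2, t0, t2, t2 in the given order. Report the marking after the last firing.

(p0=0, p1=7, p2=5, p3=11)

step 1: fire t0:  (p0=4, p1=0, p2=1, p3=4) → (p0=2, p1=2, p2=0, p3=3)
step 2: fire t2:  (p0=2, p1=2, p2=0, p3=3) → (p0=2, p1=3, p2=2, p3=6)
step 3: fire t0:  (p0=2, p1=3, p2=2, p3=6) → (p0=0, p1=5, p2=1, p3=5)
step 4: fire t2:  (p0=0, p1=5, p2=1, p3=5) → (p0=0, p1=6, p2=3, p3=8)
step 5: fire t2:  (p0=0, p1=6, p2=3, p3=8) → (p0=0, p1=7, p2=5, p3=11)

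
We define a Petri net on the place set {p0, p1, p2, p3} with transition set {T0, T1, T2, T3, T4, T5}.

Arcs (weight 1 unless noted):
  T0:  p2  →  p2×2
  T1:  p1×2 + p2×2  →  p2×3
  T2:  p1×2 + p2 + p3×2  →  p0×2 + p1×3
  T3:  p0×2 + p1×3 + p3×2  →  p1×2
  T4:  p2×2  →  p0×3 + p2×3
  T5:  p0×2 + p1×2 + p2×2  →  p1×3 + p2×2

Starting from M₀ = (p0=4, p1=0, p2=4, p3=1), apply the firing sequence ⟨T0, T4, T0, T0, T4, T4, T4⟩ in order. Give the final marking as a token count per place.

(p0=16, p1=0, p2=11, p3=1)

step 1: fire T0:  (p0=4, p1=0, p2=4, p3=1) → (p0=4, p1=0, p2=5, p3=1)
step 2: fire T4:  (p0=4, p1=0, p2=5, p3=1) → (p0=7, p1=0, p2=6, p3=1)
step 3: fire T0:  (p0=7, p1=0, p2=6, p3=1) → (p0=7, p1=0, p2=7, p3=1)
step 4: fire T0:  (p0=7, p1=0, p2=7, p3=1) → (p0=7, p1=0, p2=8, p3=1)
step 5: fire T4:  (p0=7, p1=0, p2=8, p3=1) → (p0=10, p1=0, p2=9, p3=1)
step 6: fire T4:  (p0=10, p1=0, p2=9, p3=1) → (p0=13, p1=0, p2=10, p3=1)
step 7: fire T4:  (p0=13, p1=0, p2=10, p3=1) → (p0=16, p1=0, p2=11, p3=1)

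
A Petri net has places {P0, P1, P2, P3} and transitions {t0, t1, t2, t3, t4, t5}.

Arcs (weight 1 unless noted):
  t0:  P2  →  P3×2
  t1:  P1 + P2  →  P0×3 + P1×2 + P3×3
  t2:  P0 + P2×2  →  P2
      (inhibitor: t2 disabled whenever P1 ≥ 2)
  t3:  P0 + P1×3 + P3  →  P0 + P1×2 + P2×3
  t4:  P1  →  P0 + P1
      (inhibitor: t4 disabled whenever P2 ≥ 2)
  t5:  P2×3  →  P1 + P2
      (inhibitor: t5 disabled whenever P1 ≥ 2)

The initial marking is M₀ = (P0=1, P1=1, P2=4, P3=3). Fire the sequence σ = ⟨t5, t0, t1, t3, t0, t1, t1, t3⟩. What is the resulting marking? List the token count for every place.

step 1: fire t5:  (P0=1, P1=1, P2=4, P3=3) → (P0=1, P1=2, P2=2, P3=3)
step 2: fire t0:  (P0=1, P1=2, P2=2, P3=3) → (P0=1, P1=2, P2=1, P3=5)
step 3: fire t1:  (P0=1, P1=2, P2=1, P3=5) → (P0=4, P1=3, P2=0, P3=8)
step 4: fire t3:  (P0=4, P1=3, P2=0, P3=8) → (P0=4, P1=2, P2=3, P3=7)
step 5: fire t0:  (P0=4, P1=2, P2=3, P3=7) → (P0=4, P1=2, P2=2, P3=9)
step 6: fire t1:  (P0=4, P1=2, P2=2, P3=9) → (P0=7, P1=3, P2=1, P3=12)
step 7: fire t1:  (P0=7, P1=3, P2=1, P3=12) → (P0=10, P1=4, P2=0, P3=15)
step 8: fire t3:  (P0=10, P1=4, P2=0, P3=15) → (P0=10, P1=3, P2=3, P3=14)

(P0=10, P1=3, P2=3, P3=14)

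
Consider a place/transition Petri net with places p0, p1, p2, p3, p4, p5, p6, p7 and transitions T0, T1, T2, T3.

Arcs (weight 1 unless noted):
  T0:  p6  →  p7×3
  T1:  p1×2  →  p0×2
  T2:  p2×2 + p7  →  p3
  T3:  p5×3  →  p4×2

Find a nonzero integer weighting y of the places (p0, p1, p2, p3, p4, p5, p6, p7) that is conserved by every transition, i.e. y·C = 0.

Incidence matrix C (rows=places, cols=transitions):
       T0   T1   T2   T3
   p0   0    2    0    0
   p1   0   -2    0    0
   p2   0    0   -2    0
   p3   0    0    1    0
   p4   0    0    0    2
   p5   0    0    0   -3
   p6  -1    0    0    0
   p7   3    0   -1    0

Candidate y = [1, 1, 0, 0, 0, 0, 0, 0]; check y·C column-wise:
  col T0: 1·0 + 1·0 + 0·-1 + 0·3 = 0
  col T1: 1·2 + 1·-2 = 0
  col T2: 1·0 + 1·0 + 0·-2 + 0·1 + 0·-1 = 0
  col T3: 1·0 + 1·0 + 0·2 + 0·-3 = 0

y = (p0:1, p1:1, p2:0, p3:0, p4:0, p5:0, p6:0, p7:0)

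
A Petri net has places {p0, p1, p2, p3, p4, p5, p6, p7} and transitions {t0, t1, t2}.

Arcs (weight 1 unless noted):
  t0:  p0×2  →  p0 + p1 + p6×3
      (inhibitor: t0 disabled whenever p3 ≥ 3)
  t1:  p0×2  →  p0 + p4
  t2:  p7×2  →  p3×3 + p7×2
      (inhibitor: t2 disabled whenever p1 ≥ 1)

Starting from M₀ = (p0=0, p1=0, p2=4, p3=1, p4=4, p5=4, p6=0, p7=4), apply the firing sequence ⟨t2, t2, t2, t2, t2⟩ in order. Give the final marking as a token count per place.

(p0=0, p1=0, p2=4, p3=16, p4=4, p5=4, p6=0, p7=4)

step 1: fire t2:  (p0=0, p1=0, p2=4, p3=1, p4=4, p5=4, p6=0, p7=4) → (p0=0, p1=0, p2=4, p3=4, p4=4, p5=4, p6=0, p7=4)
step 2: fire t2:  (p0=0, p1=0, p2=4, p3=4, p4=4, p5=4, p6=0, p7=4) → (p0=0, p1=0, p2=4, p3=7, p4=4, p5=4, p6=0, p7=4)
step 3: fire t2:  (p0=0, p1=0, p2=4, p3=7, p4=4, p5=4, p6=0, p7=4) → (p0=0, p1=0, p2=4, p3=10, p4=4, p5=4, p6=0, p7=4)
step 4: fire t2:  (p0=0, p1=0, p2=4, p3=10, p4=4, p5=4, p6=0, p7=4) → (p0=0, p1=0, p2=4, p3=13, p4=4, p5=4, p6=0, p7=4)
step 5: fire t2:  (p0=0, p1=0, p2=4, p3=13, p4=4, p5=4, p6=0, p7=4) → (p0=0, p1=0, p2=4, p3=16, p4=4, p5=4, p6=0, p7=4)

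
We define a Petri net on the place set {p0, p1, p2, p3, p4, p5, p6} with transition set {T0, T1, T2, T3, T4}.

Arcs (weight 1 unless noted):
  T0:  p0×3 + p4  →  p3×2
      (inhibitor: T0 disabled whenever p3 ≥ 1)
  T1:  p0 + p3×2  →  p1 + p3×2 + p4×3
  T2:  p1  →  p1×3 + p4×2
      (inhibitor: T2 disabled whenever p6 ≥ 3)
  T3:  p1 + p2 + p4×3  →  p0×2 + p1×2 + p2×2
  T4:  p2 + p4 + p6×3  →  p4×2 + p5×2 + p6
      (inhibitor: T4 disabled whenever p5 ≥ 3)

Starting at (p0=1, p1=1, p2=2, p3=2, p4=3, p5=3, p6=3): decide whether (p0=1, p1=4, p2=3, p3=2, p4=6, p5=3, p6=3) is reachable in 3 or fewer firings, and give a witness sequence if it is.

step 1: fire T1:  (p0=1, p1=1, p2=2, p3=2, p4=3, p5=3, p6=3) → (p0=0, p1=2, p2=2, p3=2, p4=6, p5=3, p6=3)
step 2: fire T3:  (p0=0, p1=2, p2=2, p3=2, p4=6, p5=3, p6=3) → (p0=2, p1=3, p2=3, p3=2, p4=3, p5=3, p6=3)
step 3: fire T1:  (p0=2, p1=3, p2=3, p3=2, p4=3, p5=3, p6=3) → (p0=1, p1=4, p2=3, p3=2, p4=6, p5=3, p6=3)

YES — reachable via ⟨T1, T3, T1⟩ (3 firings)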